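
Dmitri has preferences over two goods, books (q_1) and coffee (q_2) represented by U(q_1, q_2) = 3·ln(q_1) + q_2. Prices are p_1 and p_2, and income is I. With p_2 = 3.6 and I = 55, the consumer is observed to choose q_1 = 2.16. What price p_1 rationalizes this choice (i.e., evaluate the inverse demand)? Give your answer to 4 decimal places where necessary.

MU_q_1 = 3/q_1, MU_q_2 = 1. Tangency: 3/q_1 = p_1/p_2.
So q_1*(p_1,p_2) = 3·p_2/p_1, independent of income; and q_2* = (I − 3·p_2)/p_2.
Set q_1* = 2.16 in the demand function and solve for p_1: p_1 = 5.

p_1 = 5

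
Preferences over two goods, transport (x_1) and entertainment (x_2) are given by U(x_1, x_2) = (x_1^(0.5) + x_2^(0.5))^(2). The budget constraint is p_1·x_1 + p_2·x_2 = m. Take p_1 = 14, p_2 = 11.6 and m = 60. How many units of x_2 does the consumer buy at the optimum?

x_2* = 2.8287

From the CES first-order condition, (x_2/x_1)^(0.5) = p_1/p_2.
Hence x_2/x_1 = (p_1/p_2)^(1/(0.5)), i.e. raised to the 2 power.
Substitute x_2 = (x_2/x_1)·x_1 into the budget: x_1* = m/(p_1 + p_2·(x_2/x_1)).
Numerically x_2/x_1 = 1.456599, so x_1* = 60/(14 + 11.6·1.456599) = 1.942 and x_2* = 1.456599·1.942 = 2.8287.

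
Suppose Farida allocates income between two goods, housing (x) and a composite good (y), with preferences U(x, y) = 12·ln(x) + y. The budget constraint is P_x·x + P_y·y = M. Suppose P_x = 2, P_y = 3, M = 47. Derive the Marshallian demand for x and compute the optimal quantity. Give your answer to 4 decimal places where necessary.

x* = 18

Set MRS = P_x/P_y: (12/x)/1 = P_x/P_y.
So x*(P_x,P_y) = 12·P_y/P_x, independent of income; and y* = (M − 12·P_y)/P_y.
At the given prices: x* = 12·3/2 = 18.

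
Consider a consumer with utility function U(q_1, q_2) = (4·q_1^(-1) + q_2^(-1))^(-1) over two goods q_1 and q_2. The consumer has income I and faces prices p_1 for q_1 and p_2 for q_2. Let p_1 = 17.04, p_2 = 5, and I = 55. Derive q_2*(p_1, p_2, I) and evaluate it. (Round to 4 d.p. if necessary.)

From the CES first-order condition, 4·(q_2/q_1)^(2) = p_1/p_2.
Solve for the ratio: q_2/q_1 = [(1/4)·p_1/p_2]^(0.5).
With the ratio pinned down, the budget gives q_1* = I/(p_1 + p_2·(q_2/q_1)) and q_2* = (q_2/q_1)·q_1*.
Numerically q_2/q_1 = 0.923038, so q_1* = 55/(17.04 + 5·0.923038) = 2.5398 and q_2* = 0.923038·2.5398 = 2.3443.

q_2* = 2.3443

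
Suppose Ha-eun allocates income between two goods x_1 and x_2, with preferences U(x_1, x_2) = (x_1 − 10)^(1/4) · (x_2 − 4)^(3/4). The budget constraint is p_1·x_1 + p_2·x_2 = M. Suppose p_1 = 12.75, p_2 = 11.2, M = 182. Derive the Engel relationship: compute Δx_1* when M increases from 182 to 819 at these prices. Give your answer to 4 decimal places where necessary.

MRS = (1/3)·(x_2−4)/(x_1−10). Tangency with p_1/p_2 gives x_2−4 = 3·(p_1/p_2)·(x_1−10).
Substituting into the budget: x_1* = 10 + 0.25·(M − 10·p_1 − 4·p_2)/p_1, and x_2* = 4 + 0.75·(…)/p_2.
Discretionary income = 182 − 10·12.75 − 4·11.2 = 9.7; x_1* = 10 + 0.25·9.7/12.75 = 10.1902.
At M' = 819: x_1* = 22.6804. Change: 22.6804 − 10.1902 = 12.4902.

Δx_1* = 12.4902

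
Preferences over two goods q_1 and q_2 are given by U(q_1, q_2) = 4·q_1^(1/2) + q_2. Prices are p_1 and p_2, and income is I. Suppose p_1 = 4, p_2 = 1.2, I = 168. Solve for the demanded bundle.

Solve: √q_1 = 2·p_2/p_1, so q_1*(p_1,p_2) = (2·p_2/p_1)², and q_2* = (I − p_1·q_1*)/p_2.
Plugging in: q_1* = (2·1.2/4)² = 0.36, q_2* = 138.8.

q_1* = 0.36, q_2* = 138.8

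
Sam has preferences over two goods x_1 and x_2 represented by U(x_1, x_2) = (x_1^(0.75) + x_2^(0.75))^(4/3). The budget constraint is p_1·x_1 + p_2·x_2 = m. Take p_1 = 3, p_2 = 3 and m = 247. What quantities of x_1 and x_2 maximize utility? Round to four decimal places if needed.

MRS = MU_x_1/MU_x_2 = (x_2/x_1)^(0.25). Set equal to p_1/p_2.
Hence x_2/x_1 = (p_1/p_2)^(1/(0.25)), i.e. raised to the 4 power.
Substitute x_2 = (x_2/x_1)·x_1 into the budget: x_1* = m/(p_1 + p_2·(x_2/x_1)).
Numerically x_2/x_1 = 1, so x_1* = 247/(3 + 3·1) = 41.1667 and x_2* = 1·41.1667 = 41.1667.

x_1* = 41.1667, x_2* = 41.1667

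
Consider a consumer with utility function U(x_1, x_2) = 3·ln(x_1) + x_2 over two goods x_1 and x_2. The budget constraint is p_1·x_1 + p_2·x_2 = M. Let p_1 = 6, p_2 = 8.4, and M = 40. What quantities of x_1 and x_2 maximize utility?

At the given prices: x_1* = 3·8.4/6 = 4.2, and x_2* = 1.7619.

x_1* = 4.2, x_2* = 1.7619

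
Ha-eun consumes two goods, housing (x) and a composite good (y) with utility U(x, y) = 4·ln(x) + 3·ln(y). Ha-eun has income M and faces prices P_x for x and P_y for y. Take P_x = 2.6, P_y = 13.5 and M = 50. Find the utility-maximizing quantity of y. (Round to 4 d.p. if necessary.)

MU_x/MU_y = (4·y)/(3·x); tangency sets this equal to P_x/P_y.
So 4·P_y·y = 3·P_x·x; combined with the budget, a share 4/7 of income goes to x.
Demand: x*(P_x,P_y,M) = 4/7·M/P_x and y* = 3/7·M/P_y.
At P_x=2.6, P_y=13.5, M=50: y* = 3/7·50/13.5 = 1.5873.

y* = 1.5873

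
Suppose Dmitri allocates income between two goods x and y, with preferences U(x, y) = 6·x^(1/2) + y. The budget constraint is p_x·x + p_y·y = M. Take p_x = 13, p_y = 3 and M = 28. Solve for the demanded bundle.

x* = 0.4793, y* = 7.2564

Set MRS = p_x/p_y: 3·x^(−1/2) = p_x/p_y.
Thus x* = (3·p_y/p_x)² — independent of M — with the rest of income spent on y.
Plugging in: x* = (3·3/13)² = 0.4793, y* = 7.2564.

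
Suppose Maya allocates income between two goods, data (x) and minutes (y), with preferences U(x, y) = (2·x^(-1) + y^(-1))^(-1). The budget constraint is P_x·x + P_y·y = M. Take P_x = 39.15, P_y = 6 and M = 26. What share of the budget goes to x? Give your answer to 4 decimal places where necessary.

share on x = 0.7832

Substitute y = (y/x)·x into the budget: x* = M/(P_x + P_y·(y/x)).
Numerically y/x = 1.806239, so x* = 26/(39.15 + 6·1.806239) = 0.5201 and y* = 1.806239·0.5201 = 0.9395.
Expenditure on x: 39.15·0.5201 = 20.3631; share = 0.7832.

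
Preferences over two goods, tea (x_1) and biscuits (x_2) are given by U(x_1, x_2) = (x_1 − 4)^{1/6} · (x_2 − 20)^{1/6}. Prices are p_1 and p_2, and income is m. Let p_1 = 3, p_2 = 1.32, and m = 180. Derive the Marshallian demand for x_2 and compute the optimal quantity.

x_2* = 73.6364

MRS = (x_2−20)/(x_1−4). Tangency with p_1/p_2 gives x_2−20 = (p_1/p_2)·(x_1−4).
Substituting into the budget: x_1* = 4 + 0.5·(m − 4·p_1 − 20·p_2)/p_1, and x_2* = 20 + 0.5·(…)/p_2.
Discretionary income = 180 − 4·3 − 20·1.32 = 141.6; x_2* = 20 + 0.5·141.6/1.32 = 73.6364.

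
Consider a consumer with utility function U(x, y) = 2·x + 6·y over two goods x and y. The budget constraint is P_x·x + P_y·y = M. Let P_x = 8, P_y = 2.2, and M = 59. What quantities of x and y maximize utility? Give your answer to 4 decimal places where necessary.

x* = 0, y* = 26.8182

y gives more utility per dollar, so spend all income on y: y* = M/P_y, x* = 0.
Numerically: x* = 0, y* = 26.8182.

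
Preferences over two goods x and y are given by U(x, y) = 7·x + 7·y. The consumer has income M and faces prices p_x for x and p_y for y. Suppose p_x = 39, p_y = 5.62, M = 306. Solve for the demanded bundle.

x* = 0, y* = 54.4484

y gives more utility per dollar, so spend all income on y: y* = M/p_y, x* = 0.
Numerically: x* = 0, y* = 54.4484.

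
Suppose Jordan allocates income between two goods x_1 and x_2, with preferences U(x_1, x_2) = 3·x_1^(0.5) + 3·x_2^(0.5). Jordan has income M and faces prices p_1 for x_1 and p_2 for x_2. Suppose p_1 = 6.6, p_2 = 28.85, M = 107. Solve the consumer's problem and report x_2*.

MU_x_1 ∝ 3·x_1^(-0.5), MU_x_2 ∝ 3·x_2^(-0.5), so MRS = (x_2/x_1)^(0.5) = p_1/p_2.
Hence x_2/x_1 = (p_1/p_2)^(1/(0.5)), i.e. raised to the 2 power.
With the ratio pinned down, the budget gives x_1* = M/(p_1 + p_2·(x_2/x_1)) and x_2* = (x_2/x_1)·x_1*.
Numerically x_2/x_1 = 0.052335, so x_1* = 107/(6.6 + 28.85·0.052335) = 13.1938 and x_2* = 0.052335·13.1938 = 0.6905.

x_2* = 0.6905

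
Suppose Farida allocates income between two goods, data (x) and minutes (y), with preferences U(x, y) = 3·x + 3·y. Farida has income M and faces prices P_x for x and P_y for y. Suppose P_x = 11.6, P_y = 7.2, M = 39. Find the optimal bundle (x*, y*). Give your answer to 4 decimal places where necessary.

y gives more utility per dollar, so spend all income on y: y* = M/P_y, x* = 0.
Numerically: x* = 0, y* = 5.4167.

x* = 0, y* = 5.4167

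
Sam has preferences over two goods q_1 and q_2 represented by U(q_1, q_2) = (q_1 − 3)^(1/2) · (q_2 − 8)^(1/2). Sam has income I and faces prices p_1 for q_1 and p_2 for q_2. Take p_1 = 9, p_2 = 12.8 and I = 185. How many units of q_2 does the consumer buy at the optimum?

q_2* = 10.1719

MRS = (q_2−8)/(q_1−3). Tangency with p_1/p_2 gives q_2−8 = (p_1/p_2)·(q_1−3).
After buying the subsistence bundle (3, 8), a share 0.5 of the remaining income goes to q_1: q_1* = 3 + 0.5·(I − 3p_1 − 8p_2)/p_1.
Discretionary income = 185 − 3·9 − 8·12.8 = 55.6; q_2* = 8 + 0.5·55.6/12.8 = 10.1719.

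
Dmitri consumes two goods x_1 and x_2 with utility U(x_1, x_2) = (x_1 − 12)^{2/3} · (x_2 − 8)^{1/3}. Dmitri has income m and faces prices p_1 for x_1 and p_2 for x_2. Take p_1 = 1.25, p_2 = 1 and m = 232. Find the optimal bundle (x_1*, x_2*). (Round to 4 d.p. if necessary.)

x_1* = 123.4667, x_2* = 77.6667

Let x_1' = x_1−12, x_2' = x_2−8. MRS = 2·x_2'/x_1' = p_1/p_2.
Substituting into the budget: x_1* = 12 + 2/3·(m − 12·p_1 − 8·p_2)/p_1, and x_2* = 8 + 1/3·(…)/p_2.
Discretionary income = 232 − 12·1.25 − 8·1 = 209; x_1* = 12 + 2/3·209/1.25 = 123.4667; x_2* = 8 + 1/3·209/1 = 77.6667.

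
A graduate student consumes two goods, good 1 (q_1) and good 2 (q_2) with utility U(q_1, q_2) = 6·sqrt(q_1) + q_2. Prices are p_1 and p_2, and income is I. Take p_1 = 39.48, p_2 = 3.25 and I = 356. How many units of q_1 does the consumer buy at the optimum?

q_1* = 0.061

Thus q_1* = (3·p_2/p_1)² — independent of I — with the rest of income spent on q_2.
Plugging in: q_1* = (3·3.25/39.48)² = 0.061.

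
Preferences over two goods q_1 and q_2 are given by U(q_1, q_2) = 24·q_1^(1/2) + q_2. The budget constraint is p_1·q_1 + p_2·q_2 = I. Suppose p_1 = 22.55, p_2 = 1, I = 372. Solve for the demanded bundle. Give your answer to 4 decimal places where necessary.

Set MRS = p_1/p_2: 12·q_1^(−1/2) = p_1/p_2.
Thus q_1* = (12·p_2/p_1)² — independent of I — with the rest of income spent on q_2.
Plugging in: q_1* = (12·1/22.55)² = 0.2832, q_2* = 365.6142.

q_1* = 0.2832, q_2* = 365.6142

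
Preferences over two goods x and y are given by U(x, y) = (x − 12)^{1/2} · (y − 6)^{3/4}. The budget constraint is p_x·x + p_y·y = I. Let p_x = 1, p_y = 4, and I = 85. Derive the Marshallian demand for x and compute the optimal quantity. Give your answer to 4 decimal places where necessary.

x* = 31.6

Substituting into the budget: x* = 12 + 0.4·(I − 12·p_x − 6·p_y)/p_x, and y* = 6 + 0.6·(…)/p_y.
Discretionary income = 85 − 12·1 − 6·4 = 49; x* = 12 + 0.4·49/1 = 31.6.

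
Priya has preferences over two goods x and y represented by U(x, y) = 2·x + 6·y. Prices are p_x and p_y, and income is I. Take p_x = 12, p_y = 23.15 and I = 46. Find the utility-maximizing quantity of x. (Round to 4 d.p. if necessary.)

Perfect substitutes: compare marginal utility per dollar. 2/p_x vs 6/p_y → 0.1667 vs 0.2592.
y gives more utility per dollar, so spend all income on y: y* = I/p_y, x* = 0.
Numerically: x* = 0, y* = 1.987.

x* = 0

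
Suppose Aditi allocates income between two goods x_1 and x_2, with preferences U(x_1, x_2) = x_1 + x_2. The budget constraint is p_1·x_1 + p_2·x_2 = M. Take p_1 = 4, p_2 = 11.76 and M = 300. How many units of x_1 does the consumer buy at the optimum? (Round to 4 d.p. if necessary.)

x_1* = 75

Perfect substitutes: compare marginal utility per dollar. 1/p_1 vs 1/p_2 → 0.25 vs 0.085.
x_1 gives more utility per dollar, so spend all income on x_1: x_1* = M/p_1, x_2* = 0.
Numerically: x_1* = 75, x_2* = 0.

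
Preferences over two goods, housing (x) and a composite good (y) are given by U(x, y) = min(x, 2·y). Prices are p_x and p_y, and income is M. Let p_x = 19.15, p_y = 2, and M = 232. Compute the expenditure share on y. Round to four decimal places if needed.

share on y = 0.0496

With perfect complements, no substitution: consume in ratio x:y = 2:1.
Budget: p_x·x + p_y·(1/2)·x = M, so (2·p_x + p_y)·x = 2·M.
Demand: x*(p_x,p_y,M) = 2·M/(2·p_x + p_y), y* = M/(2·p_x + p_y).
Here 2·19.15 + 2 = 40.3, giving x* = 11.5136 and y* = 5.7568.
Expenditure on y: 2·5.7568 = 11.5136; share = 0.0496.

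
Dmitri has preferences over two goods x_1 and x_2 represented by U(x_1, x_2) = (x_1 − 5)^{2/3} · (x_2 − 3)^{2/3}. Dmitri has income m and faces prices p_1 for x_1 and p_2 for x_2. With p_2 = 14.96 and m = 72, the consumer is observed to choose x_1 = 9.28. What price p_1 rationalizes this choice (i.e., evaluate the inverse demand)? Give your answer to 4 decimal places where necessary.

p_1 = 2

MRS = (x_2−3)/(x_1−5). Tangency with p_1/p_2 gives x_2−3 = (p_1/p_2)·(x_1−5).
Substituting into the budget: x_1* = 5 + 0.5·(m − 5·p_1 − 3·p_2)/p_1, and x_2* = 3 + 0.5·(…)/p_2.
Set x_1* = 9.28 in the demand function and solve for p_1: p_1 = 2.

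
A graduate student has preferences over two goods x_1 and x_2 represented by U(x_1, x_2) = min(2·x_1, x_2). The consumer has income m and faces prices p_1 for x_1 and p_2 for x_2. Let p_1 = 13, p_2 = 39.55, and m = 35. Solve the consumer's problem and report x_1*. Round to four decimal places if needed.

Leontief preferences: the optimum is at the kink where x_1/1 = x_2/2, i.e. x_2 = 2·x_1.
Budget: p_1·x_1 + p_2·2·x_1 = m, so (p_1 + 2·p_2)·x_1 = m.
Demand: x_1*(p_1,p_2,m) = m/(p_1 + 2·p_2), x_2* = 2·m/(p_1 + 2·p_2).
Here 13 + 2·39.55 = 92.1, giving x_1* = 0.38.

x_1* = 0.38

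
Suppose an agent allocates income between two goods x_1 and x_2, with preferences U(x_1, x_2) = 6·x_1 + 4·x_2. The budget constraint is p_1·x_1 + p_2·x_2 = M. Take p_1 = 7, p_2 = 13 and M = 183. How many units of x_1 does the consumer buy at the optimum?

x_1* = 26.1429

Perfect substitutes: compare marginal utility per dollar. 6/p_1 vs 4/p_2 → 0.8571 vs 0.3077.
x_1 gives more utility per dollar, so spend all income on x_1: x_1* = M/p_1, x_2* = 0.
Numerically: x_1* = 26.1429, x_2* = 0.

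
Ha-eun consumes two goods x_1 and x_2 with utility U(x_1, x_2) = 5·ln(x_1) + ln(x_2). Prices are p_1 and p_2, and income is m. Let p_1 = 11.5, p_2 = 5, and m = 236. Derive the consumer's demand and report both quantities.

x_1* = 17.1014, x_2* = 7.8667

At p_1=11.5, p_2=5, m=236: x_1* = 5/6·236/11.5 = 17.1014, x_2* = 7.8667.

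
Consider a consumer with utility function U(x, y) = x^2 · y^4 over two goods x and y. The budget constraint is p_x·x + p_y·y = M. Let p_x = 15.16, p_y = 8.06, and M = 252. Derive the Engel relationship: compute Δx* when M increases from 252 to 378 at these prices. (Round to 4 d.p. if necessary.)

MU_x/MU_y = (2·y)/(4·x); tangency sets this equal to p_x/p_y.
So 2·p_y·y = 4·p_x·x; combined with the budget, a share 1/3 of income goes to x.
Demand: x*(p_x,p_y,M) = 1/3·M/p_x and y* = 2/3·M/p_y.
At p_x=15.16, p_y=8.06, M=252: x* = 1/3·252/15.16 = 5.5409.
At M' = 378: x* = 8.3113. Change: 8.3113 − 5.5409 = 2.7704.

Δx* = 2.7704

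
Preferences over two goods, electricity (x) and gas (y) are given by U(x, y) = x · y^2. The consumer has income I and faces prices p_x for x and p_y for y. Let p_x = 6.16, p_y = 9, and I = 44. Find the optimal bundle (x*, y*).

x* = 2.381, y* = 3.2593

MU_x/MU_y = (y)/(2·x); tangency sets this equal to p_x/p_y.
So p_y·y = 2·p_x·x; combined with the budget, a share 1/3 of income goes to x.
Demand: x*(p_x,p_y,I) = 1/3·I/p_x and y* = 2/3·I/p_y.
At p_x=6.16, p_y=9, I=44: x* = 1/3·44/6.16 = 2.381, y* = 3.2593.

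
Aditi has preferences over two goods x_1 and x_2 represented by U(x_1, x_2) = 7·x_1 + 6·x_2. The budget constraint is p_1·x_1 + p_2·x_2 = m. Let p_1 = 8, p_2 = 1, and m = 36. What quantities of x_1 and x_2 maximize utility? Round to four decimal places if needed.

x_1* = 0, x_2* = 36

Linear utility — the consumer picks whichever good has higher MU/price: 7/8 = 0.875 vs 6/1 = 6.
x_2 gives more utility per dollar, so spend all income on x_2: x_2* = m/p_2, x_1* = 0.
Numerically: x_1* = 0, x_2* = 36.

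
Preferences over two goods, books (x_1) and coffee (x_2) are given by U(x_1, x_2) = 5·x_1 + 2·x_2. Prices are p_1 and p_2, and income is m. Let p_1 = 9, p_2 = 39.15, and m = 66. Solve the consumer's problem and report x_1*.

x_1* = 7.3333

Linear utility — the consumer picks whichever good has higher MU/price: 5/9 = 0.5556 vs 2/39.15 = 0.0511.
x_1 gives more utility per dollar, so spend all income on x_1: x_1* = m/p_1, x_2* = 0.
Numerically: x_1* = 7.3333, x_2* = 0.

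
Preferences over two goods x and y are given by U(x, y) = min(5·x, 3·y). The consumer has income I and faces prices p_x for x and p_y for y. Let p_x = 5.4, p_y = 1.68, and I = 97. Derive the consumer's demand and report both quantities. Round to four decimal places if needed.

With perfect complements, no substitution: consume in ratio x:y = 3:5.
Budget: p_x·x + p_y·(5/3)·x = I, so (3·p_x + 5·p_y)·x = 3·I.
Demand: x*(p_x,p_y,I) = 3·I/(3·p_x + 5·p_y), y* = 5·I/(3·p_x + 5·p_y).
Here 3·5.4 + 5·1.68 = 24.6, giving x* = 11.8293 and y* = 19.7154.

x* = 11.8293, y* = 19.7154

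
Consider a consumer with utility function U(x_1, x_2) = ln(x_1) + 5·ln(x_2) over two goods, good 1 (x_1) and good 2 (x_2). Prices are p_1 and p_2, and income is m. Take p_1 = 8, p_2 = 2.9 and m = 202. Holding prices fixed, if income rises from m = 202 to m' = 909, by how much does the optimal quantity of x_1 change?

At p_1=8, p_2=2.9, m=202: x_1* = 1/6·202/8 = 4.2083.
At m' = 909: x_1* = 18.9375. Change: 18.9375 − 4.2083 = 14.7292.

Δx_1* = 14.7292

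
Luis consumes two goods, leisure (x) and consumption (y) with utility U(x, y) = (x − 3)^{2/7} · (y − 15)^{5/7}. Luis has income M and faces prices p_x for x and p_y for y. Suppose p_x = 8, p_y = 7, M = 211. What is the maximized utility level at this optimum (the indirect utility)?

V = 6.199

Let x' = x−3, y' = y−15. MRS = (2/5)·y'/x' = p_x/p_y.
Substituting into the budget: x* = 3 + 2/7·(M − 3·p_x − 15·p_y)/p_x, and y* = 15 + 5/7·(…)/p_y.
Discretionary income = 211 − 3·8 − 15·7 = 82; x* = 3 + 2/7·82/8 = 5.9286; y* = 15 + 5/7·82/7 = 23.3673.
Utility at the optimum: U(5.9286, 23.3673) = 6.199.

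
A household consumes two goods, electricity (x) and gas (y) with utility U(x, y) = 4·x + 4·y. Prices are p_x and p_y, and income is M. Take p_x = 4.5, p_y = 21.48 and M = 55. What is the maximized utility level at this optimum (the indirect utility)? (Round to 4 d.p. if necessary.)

Perfect substitutes: compare marginal utility per dollar. 4/p_x vs 4/p_y → 0.8889 vs 0.1862.
x gives more utility per dollar, so spend all income on x: x* = M/p_x, y* = 0.
Numerically: x* = 12.2222, y* = 0.
Utility at the optimum: U(12.2222, 0) = 48.8889.

V = 48.8889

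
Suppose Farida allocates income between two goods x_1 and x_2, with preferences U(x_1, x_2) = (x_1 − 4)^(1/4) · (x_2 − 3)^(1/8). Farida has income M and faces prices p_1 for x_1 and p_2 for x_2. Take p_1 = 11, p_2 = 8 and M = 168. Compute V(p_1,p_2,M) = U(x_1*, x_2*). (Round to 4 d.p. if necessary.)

V = 1.8754

Let x_1' = x_1−4, x_2' = x_2−3. MRS = 2·x_2'/x_1' = p_1/p_2.
After buying the subsistence bundle (4, 3), a share 2/3 of the remaining income goes to x_1: x_1* = 4 + 2/3·(M − 4p_1 − 3p_2)/p_1.
Discretionary income = 168 − 4·11 − 3·8 = 100; x_1* = 4 + 2/3·100/11 = 10.0606; x_2* = 3 + 1/3·100/8 = 7.1667.
Utility at the optimum: U(10.0606, 7.1667) = 1.8754.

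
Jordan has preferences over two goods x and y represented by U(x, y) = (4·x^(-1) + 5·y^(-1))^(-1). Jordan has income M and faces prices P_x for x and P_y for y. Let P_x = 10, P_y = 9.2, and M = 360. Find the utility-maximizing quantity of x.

Numerically y/x = 1.165631, so x* = 360/(10 + 9.2·1.165631) = 17.3713.

x* = 17.3713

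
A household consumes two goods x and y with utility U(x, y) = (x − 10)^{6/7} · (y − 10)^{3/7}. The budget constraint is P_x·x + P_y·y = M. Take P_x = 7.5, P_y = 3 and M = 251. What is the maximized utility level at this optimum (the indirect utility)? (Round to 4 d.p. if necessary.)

Let x' = x−10, y' = y−10. MRS = 2·y'/x' = P_x/P_y.
Substituting into the budget: x* = 10 + 2/3·(M − 10·P_x − 10·P_y)/P_x, and y* = 10 + 1/3·(…)/P_y.
Discretionary income = 251 − 10·7.5 − 10·3 = 146; x* = 10 + 2/3·146/7.5 = 22.9778; y* = 10 + 1/3·146/3 = 26.2222.
Utility at the optimum: U(22.9778, 26.2222) = 29.7023.

V = 29.7023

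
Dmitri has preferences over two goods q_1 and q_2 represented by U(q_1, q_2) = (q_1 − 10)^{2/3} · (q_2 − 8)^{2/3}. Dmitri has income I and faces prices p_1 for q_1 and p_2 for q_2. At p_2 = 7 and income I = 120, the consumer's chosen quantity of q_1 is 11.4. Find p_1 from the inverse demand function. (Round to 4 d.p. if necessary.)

MRS = (q_2−8)/(q_1−10). Tangency with p_1/p_2 gives q_2−8 = (p_1/p_2)·(q_1−10).
After buying the subsistence bundle (10, 8), a share 0.5 of the remaining income goes to q_1: q_1* = 10 + 0.5·(I − 10p_1 − 8p_2)/p_1.
Set q_1* = 11.4 in the demand function and solve for p_1: p_1 = 5.

p_1 = 5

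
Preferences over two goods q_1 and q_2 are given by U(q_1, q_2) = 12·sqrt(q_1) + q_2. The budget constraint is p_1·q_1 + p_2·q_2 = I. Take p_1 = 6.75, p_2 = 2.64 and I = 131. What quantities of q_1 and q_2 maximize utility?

Set MRS = p_1/p_2: 6·q_1^(−1/2) = p_1/p_2.
Solve: √q_1 = 6·p_2/p_1, so q_1*(p_1,p_2) = (6·p_2/p_1)², and q_2* = (I − p_1·q_1*)/p_2.
Plugging in: q_1* = (6·2.64/6.75)² = 5.5068, q_2* = 35.5412.

q_1* = 5.5068, q_2* = 35.5412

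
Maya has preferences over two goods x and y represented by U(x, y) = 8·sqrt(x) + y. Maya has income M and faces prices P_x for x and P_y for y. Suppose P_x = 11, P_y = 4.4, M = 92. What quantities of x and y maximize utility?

MU_x = 4/√x, MU_y = 1. Tangency: 4/√x = P_x/P_y.
Thus x* = (4·P_y/P_x)² — independent of M — with the rest of income spent on y.
Plugging in: x* = (4·4.4/11)² = 2.56, y* = 14.5091.

x* = 2.56, y* = 14.5091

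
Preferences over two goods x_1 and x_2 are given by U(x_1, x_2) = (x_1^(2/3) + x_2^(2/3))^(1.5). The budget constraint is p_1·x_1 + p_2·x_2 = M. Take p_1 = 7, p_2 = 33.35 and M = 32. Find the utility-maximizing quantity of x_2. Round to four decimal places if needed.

x_2* = 0.0405

From the CES first-order condition, (x_2/x_1)^(1/3) = p_1/p_2.
Solve for the ratio: x_2/x_1 = [p_1/p_2]^(3).
Substitute x_2 = (x_2/x_1)·x_1 into the budget: x_1* = M/(p_1 + p_2·(x_2/x_1)).
Numerically x_2/x_1 = 0.009247, so x_1* = 32/(7 + 33.35·0.009247) = 4.3785 and x_2* = 0.009247·4.3785 = 0.0405.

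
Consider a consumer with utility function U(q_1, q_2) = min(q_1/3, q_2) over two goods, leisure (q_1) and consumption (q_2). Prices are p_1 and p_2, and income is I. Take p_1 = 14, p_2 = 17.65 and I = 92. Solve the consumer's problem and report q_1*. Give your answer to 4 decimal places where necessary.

With perfect complements, no substitution: consume in ratio q_1:q_2 = 3:1.
Budget: p_1·q_1 + p_2·(1/3)·q_1 = I, so (3·p_1 + p_2)·q_1 = 3·I.
Demand: q_1*(p_1,p_2,I) = 3·I/(3·p_1 + p_2), q_2* = I/(3·p_1 + p_2).
Here 3·14 + 17.65 = 59.65, giving q_1* = 4.627.

q_1* = 4.627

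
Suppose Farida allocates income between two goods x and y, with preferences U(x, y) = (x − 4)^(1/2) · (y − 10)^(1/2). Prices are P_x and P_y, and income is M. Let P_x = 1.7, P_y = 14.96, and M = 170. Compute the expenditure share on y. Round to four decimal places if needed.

MRS = (y−10)/(x−4). Tangency with P_x/P_y gives y−10 = (P_x/P_y)·(x−4).
Substituting into the budget: x* = 4 + 0.5·(M − 4·P_x − 10·P_y)/P_x, and y* = 10 + 0.5·(…)/P_y.
Discretionary income = 170 − 4·1.7 − 10·14.96 = 13.6; x* = 4 + 0.5·13.6/1.7 = 8; y* = 10 + 0.5·13.6/14.96 = 10.4545.
Expenditure on y: 14.96·10.4545 = 156.4; share = 0.92.

share on y = 0.92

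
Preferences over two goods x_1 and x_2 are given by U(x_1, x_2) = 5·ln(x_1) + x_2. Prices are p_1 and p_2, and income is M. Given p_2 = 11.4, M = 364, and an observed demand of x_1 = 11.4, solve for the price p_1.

p_1 = 5

Set MRS = p_1/p_2: (5/x_1)/1 = p_1/p_2.
So x_1*(p_1,p_2) = 5·p_2/p_1, independent of income; and x_2* = (M − 5·p_2)/p_2.
Set x_1* = 11.4 in the demand function and solve for p_1: p_1 = 5.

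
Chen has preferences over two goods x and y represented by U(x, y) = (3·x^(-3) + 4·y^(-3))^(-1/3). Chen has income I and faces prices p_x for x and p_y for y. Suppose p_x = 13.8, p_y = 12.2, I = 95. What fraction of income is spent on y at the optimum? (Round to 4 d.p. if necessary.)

share on y = 0.4949

MU_x ∝ 3·x^(-4), MU_y ∝ 4·y^(-4), so MRS = (3/4)·(y/x)^(4) = p_x/p_y.
Solve for the ratio: y/x = [(4/3)·p_x/p_y]^(0.25).
Substitute y = (y/x)·x into the budget: x* = I/(p_x + p_y·(y/x)).
Numerically y/x = 1.108191, so x* = 95/(13.8 + 12.2·1.108191) = 3.4773 and y* = 1.108191·3.4773 = 3.8535.
Expenditure on y: 12.2·3.8535 = 47.013; share = 0.4949.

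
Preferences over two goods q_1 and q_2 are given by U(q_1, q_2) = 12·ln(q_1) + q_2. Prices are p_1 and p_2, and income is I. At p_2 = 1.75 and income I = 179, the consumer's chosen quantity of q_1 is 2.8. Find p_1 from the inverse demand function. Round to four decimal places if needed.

MU_q_1 = 12/q_1, MU_q_2 = 1. Tangency: 12/q_1 = p_1/p_2.
So q_1*(p_1,p_2) = 12·p_2/p_1, independent of income; and q_2* = (I − 12·p_2)/p_2.
Set q_1* = 2.8 in the demand function and solve for p_1: p_1 = 7.5.

p_1 = 7.5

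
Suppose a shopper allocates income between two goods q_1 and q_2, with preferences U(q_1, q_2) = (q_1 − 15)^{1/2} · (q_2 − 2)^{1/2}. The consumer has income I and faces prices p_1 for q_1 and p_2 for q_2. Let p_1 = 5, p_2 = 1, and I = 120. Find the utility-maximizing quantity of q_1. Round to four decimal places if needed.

q_1* = 19.3

MRS = (q_2−2)/(q_1−15). Tangency with p_1/p_2 gives q_2−2 = (p_1/p_2)·(q_1−15).
Substituting into the budget: q_1* = 15 + 0.5·(I − 15·p_1 − 2·p_2)/p_1, and q_2* = 2 + 0.5·(…)/p_2.
Discretionary income = 120 − 15·5 − 2·1 = 43; q_1* = 15 + 0.5·43/5 = 19.3.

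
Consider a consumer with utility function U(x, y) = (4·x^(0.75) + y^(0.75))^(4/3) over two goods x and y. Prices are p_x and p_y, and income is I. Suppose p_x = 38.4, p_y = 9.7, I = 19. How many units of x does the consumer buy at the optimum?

From the CES first-order condition, 4·(y/x)^(0.25) = p_x/p_y.
Solve for the ratio: y/x = [(1/4)·p_x/p_y]^(4).
With the ratio pinned down, the budget gives x* = I/(p_x + p_y·(y/x)) and y* = (y/x)·x*.
Numerically y/x = 0.959396, so x* = 19/(38.4 + 9.7·0.959396) = 0.3983.

x* = 0.3983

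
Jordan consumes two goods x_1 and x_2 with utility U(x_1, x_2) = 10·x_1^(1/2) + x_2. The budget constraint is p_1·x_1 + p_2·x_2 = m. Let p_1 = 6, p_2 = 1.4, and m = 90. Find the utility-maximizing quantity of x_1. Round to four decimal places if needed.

x_1* = 1.3611

Utility is quasi-linear in x_2; the FOC for x_1 is 5/√x_1 = p_1/p_2.
Solve: √x_1 = 5·p_2/p_1, so x_1*(p_1,p_2) = (5·p_2/p_1)², and x_2* = (m − p_1·x_1*)/p_2.
Plugging in: x_1* = (5·1.4/6)² = 1.3611.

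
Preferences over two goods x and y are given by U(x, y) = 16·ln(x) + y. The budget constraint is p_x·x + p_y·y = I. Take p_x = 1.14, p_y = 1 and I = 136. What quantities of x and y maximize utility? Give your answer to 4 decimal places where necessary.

MU_x = 16/x, MU_y = 1. Tangency: 16/x = p_x/p_y.
So x*(p_x,p_y) = 16·p_y/p_x, independent of income; and y* = (I − 16·p_y)/p_y.
At the given prices: x* = 16·1/1.14 = 14.0351, and y* = 120.

x* = 14.0351, y* = 120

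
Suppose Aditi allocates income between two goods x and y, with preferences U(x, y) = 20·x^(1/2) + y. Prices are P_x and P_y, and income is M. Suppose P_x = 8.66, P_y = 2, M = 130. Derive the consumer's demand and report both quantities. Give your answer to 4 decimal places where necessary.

x* = 5.3336, y* = 41.9053

Utility is quasi-linear in y; the FOC for x is 10/√x = P_x/P_y.
Thus x* = (10·P_y/P_x)² — independent of M — with the rest of income spent on y.
Plugging in: x* = (10·2/8.66)² = 5.3336, y* = 41.9053.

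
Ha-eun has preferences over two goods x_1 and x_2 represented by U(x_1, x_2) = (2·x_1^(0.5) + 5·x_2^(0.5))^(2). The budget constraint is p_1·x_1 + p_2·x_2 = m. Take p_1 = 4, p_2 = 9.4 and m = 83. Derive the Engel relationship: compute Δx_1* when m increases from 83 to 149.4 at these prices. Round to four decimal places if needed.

MRS = MU_x_1/MU_x_2 = (2/5)·(x_2/x_1)^(0.5). Set equal to p_1/p_2.
Hence x_2/x_1 = ((5/2)·p_1/p_2)^(1/(0.5)), i.e. raised to the 2 power.
With the ratio pinned down, the budget gives x_1* = m/(p_1 + p_2·(x_2/x_1)) and x_2* = (x_2/x_1)·x_1*.
Numerically x_2/x_1 = 1.131734, so x_1* = 83/(4 + 9.4·1.131734) = 5.6701.
At m' = 149.4: x_1* = 10.2061. Change: 10.2061 − 5.6701 = 4.536.

Δx_1* = 4.536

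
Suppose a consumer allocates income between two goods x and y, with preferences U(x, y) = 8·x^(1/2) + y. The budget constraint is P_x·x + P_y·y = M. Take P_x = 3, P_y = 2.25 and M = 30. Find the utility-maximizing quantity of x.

x* = 9

Utility is quasi-linear in y; the FOC for x is 4/√x = P_x/P_y.
Solve: √x = 4·P_y/P_x, so x*(P_x,P_y) = (4·P_y/P_x)², and y* = (M − P_x·x*)/P_y.
Plugging in: x* = (4·2.25/3)² = 9.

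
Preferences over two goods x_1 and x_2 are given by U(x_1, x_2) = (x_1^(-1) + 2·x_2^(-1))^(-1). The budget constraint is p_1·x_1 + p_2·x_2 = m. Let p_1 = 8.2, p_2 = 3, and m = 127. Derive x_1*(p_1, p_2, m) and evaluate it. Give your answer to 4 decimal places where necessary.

MRS = MU_x_1/MU_x_2 = (1/2)·(x_2/x_1)^(2). Set equal to p_1/p_2.
Solve for the ratio: x_2/x_1 = [2·p_1/p_2]^(0.5).
With the ratio pinned down, the budget gives x_1* = m/(p_1 + p_2·(x_2/x_1)) and x_2* = (x_2/x_1)·x_1*.
Numerically x_2/x_1 = 2.33809, so x_1* = 127/(8.2 + 3·2.33809) = 8.3474.

x_1* = 8.3474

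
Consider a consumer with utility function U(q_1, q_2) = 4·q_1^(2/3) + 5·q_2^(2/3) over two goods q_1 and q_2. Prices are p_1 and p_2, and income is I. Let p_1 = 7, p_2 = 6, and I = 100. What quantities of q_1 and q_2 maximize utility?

MU_q_1 ∝ 4·q_1^(-1/3), MU_q_2 ∝ 5·q_2^(-1/3), so MRS = (4/5)·(q_2/q_1)^(1/3) = p_1/p_2.
Solve for the ratio: q_2/q_1 = [(5/4)·p_1/p_2]^(3).
With the ratio pinned down, the budget gives q_1* = I/(p_1 + p_2·(q_2/q_1)) and q_2* = (q_2/q_1)·q_1*.
Numerically q_2/q_1 = 3.10149, so q_1* = 100/(7 + 6·3.10149) = 3.9049 and q_2* = 3.10149·3.9049 = 12.111.

q_1* = 3.9049, q_2* = 12.111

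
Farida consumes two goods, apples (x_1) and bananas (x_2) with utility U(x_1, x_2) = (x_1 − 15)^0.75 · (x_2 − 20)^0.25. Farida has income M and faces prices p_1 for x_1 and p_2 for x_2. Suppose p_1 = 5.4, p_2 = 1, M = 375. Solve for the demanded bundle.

Let x_1' = x_1−15, x_2' = x_2−20. MRS = 3·x_2'/x_1' = p_1/p_2.
Substituting into the budget: x_1* = 15 + 0.75·(M − 15·p_1 − 20·p_2)/p_1, and x_2* = 20 + 0.25·(…)/p_2.
Discretionary income = 375 − 15·5.4 − 20·1 = 274; x_1* = 15 + 0.75·274/5.4 = 53.0556; x_2* = 20 + 0.25·274/1 = 88.5.

x_1* = 53.0556, x_2* = 88.5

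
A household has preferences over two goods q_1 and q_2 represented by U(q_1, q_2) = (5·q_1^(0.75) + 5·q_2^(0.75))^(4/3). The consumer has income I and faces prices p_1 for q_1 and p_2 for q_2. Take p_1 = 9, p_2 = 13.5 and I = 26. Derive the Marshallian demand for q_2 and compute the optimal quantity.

q_2* = 0.4402

From the CES first-order condition, (q_2/q_1)^(0.25) = p_1/p_2.
Solve for the ratio: q_2/q_1 = [p_1/p_2]^(4).
With the ratio pinned down, the budget gives q_1* = I/(p_1 + p_2·(q_2/q_1)) and q_2* = (q_2/q_1)·q_1*.
Numerically q_2/q_1 = 0.197531, so q_1* = 26/(9 + 13.5·0.197531) = 2.2286 and q_2* = 0.197531·2.2286 = 0.4402.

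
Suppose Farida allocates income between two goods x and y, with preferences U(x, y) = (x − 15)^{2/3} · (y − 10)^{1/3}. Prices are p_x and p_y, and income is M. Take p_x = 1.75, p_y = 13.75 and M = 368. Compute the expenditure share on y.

Let x' = x−15, y' = y−10. MRS = 2·y'/x' = p_x/p_y.
After buying the subsistence bundle (15, 10), a share 2/3 of the remaining income goes to x: x* = 15 + 2/3·(M − 15p_x − 10p_y)/p_x.
Discretionary income = 368 − 15·1.75 − 10·13.75 = 204.25; x* = 15 + 2/3·204.25/1.75 = 92.8095; y* = 10 + 1/3·204.25/13.75 = 14.9515.
Expenditure on y: 13.75·14.9515 = 205.5833; share = 0.5587.

share on y = 0.5587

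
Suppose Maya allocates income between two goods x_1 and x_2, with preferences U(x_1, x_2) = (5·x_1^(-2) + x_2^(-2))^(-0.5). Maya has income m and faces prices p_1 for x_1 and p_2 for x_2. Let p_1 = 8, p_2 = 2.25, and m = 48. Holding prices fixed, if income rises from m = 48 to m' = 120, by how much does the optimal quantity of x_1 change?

MRS = MU_x_1/MU_x_2 = 5·(x_2/x_1)^(3). Set equal to p_1/p_2.
Solve for the ratio: x_2/x_1 = [(1/5)·p_1/p_2]^(1/3).
With the ratio pinned down, the budget gives x_1* = m/(p_1 + p_2·(x_2/x_1)) and x_2* = (x_2/x_1)·x_1*.
Numerically x_2/x_1 = 0.892577, so x_1* = 48/(8 + 2.25·0.892577) = 4.796.
At m' = 120: x_1* = 11.99. Change: 11.99 − 4.796 = 7.194.

Δx_1* = 7.194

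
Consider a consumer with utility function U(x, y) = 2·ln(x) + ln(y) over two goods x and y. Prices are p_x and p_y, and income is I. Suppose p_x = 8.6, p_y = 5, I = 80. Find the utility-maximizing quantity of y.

Demand: x*(p_x,p_y,I) = 2/3·I/p_x and y* = 1/3·I/p_y.
At p_x=8.6, p_y=5, I=80: y* = 1/3·80/5 = 5.3333.

y* = 5.3333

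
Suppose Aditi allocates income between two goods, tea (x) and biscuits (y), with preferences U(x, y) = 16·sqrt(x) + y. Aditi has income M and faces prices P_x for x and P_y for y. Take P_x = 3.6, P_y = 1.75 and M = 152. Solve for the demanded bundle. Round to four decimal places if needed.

Set MRS = P_x/P_y: 8·x^(−1/2) = P_x/P_y.
Thus x* = (8·P_y/P_x)² — independent of M — with the rest of income spent on y.
Plugging in: x* = (8·1.75/3.6)² = 15.1235, y* = 55.746.

x* = 15.1235, y* = 55.746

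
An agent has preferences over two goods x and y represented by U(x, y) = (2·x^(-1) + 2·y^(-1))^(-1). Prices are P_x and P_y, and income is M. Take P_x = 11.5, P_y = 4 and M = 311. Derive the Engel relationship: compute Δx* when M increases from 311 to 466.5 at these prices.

Δx* = 8.5055

From the CES first-order condition, (y/x)^(2) = P_x/P_y.
Solve for the ratio: y/x = [P_x/P_y]^(0.5).
With the ratio pinned down, the budget gives x* = M/(P_x + P_y·(y/x)) and y* = (y/x)·x*.
Numerically y/x = 1.695582, so x* = 311/(11.5 + 4·1.695582) = 17.011.
At M' = 466.5: x* = 25.5164. Change: 25.5164 − 17.011 = 8.5055.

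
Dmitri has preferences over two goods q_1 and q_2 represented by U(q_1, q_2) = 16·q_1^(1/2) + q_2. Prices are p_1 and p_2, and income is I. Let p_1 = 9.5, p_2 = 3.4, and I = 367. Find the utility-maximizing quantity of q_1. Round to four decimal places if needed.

q_1* = 8.1977

Utility is quasi-linear in q_2; the FOC for q_1 is 8/√q_1 = p_1/p_2.
Solve: √q_1 = 8·p_2/p_1, so q_1*(p_1,p_2) = (8·p_2/p_1)², and q_2* = (I − p_1·q_1*)/p_2.
Plugging in: q_1* = (8·3.4/9.5)² = 8.1977.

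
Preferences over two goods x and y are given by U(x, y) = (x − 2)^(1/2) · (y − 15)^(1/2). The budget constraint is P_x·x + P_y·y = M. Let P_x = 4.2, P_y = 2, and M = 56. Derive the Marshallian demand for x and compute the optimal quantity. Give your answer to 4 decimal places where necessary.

x* = 4.0952

MRS = (y−15)/(x−2). Tangency with P_x/P_y gives y−15 = (P_x/P_y)·(x−2).
Substituting into the budget: x* = 2 + 0.5·(M − 2·P_x − 15·P_y)/P_x, and y* = 15 + 0.5·(…)/P_y.
Discretionary income = 56 − 2·4.2 − 15·2 = 17.6; x* = 2 + 0.5·17.6/4.2 = 4.0952.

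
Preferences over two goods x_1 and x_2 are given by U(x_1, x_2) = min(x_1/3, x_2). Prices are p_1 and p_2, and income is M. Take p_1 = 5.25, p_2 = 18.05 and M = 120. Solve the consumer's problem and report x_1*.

With perfect complements, no substitution: consume in ratio x_1:x_2 = 3:1.
Budget: p_1·x_1 + p_2·(1/3)·x_1 = M, so (3·p_1 + p_2)·x_1 = 3·M.
Demand: x_1*(p_1,p_2,M) = 3·M/(3·p_1 + p_2), x_2* = M/(3·p_1 + p_2).
Here 3·5.25 + 18.05 = 33.8, giving x_1* = 10.6509.

x_1* = 10.6509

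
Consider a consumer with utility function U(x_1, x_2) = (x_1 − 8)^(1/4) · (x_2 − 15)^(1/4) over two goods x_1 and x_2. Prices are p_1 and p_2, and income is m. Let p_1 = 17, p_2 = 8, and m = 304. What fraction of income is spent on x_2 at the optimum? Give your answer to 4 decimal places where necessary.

Let x_1' = x_1−8, x_2' = x_2−15. MRS = x_2'/x_1' = p_1/p_2.
Substituting into the budget: x_1* = 8 + 0.5·(m − 8·p_1 − 15·p_2)/p_1, and x_2* = 15 + 0.5·(…)/p_2.
Discretionary income = 304 − 8·17 − 15·8 = 48; x_1* = 8 + 0.5·48/17 = 9.4118; x_2* = 15 + 0.5·48/8 = 18.
Expenditure on x_2: 8·18 = 144; share = 0.4737.

share on x_2 = 0.4737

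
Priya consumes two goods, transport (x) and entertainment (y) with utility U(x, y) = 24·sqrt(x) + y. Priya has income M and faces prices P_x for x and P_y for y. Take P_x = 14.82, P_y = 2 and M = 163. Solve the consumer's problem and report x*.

Utility is quasi-linear in y; the FOC for x is 12/√x = P_x/P_y.
Thus x* = (12·P_y/P_x)² — independent of M — with the rest of income spent on y.
Plugging in: x* = (12·2/14.82)² = 2.6226.

x* = 2.6226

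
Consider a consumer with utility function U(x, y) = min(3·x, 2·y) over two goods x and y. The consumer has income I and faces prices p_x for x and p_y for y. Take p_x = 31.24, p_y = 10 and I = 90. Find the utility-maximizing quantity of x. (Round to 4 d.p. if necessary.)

With perfect complements, no substitution: consume in ratio x:y = 2:3.
Budget: p_x·x + p_y·(3/2)·x = I, so (2·p_x + 3·p_y)·x = 2·I.
Demand: x*(p_x,p_y,I) = 2·I/(2·p_x + 3·p_y), y* = 3·I/(2·p_x + 3·p_y).
Here 2·31.24 + 3·10 = 92.48, giving x* = 1.9464.

x* = 1.9464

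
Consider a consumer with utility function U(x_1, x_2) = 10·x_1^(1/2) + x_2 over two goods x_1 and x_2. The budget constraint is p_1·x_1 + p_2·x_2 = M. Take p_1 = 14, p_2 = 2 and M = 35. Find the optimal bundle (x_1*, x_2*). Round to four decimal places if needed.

x_1* = 0.5102, x_2* = 13.9286

Utility is quasi-linear in x_2; the FOC for x_1 is 5/√x_1 = p_1/p_2.
Solve: √x_1 = 5·p_2/p_1, so x_1*(p_1,p_2) = (5·p_2/p_1)², and x_2* = (M − p_1·x_1*)/p_2.
Plugging in: x_1* = (5·2/14)² = 0.5102, x_2* = 13.9286.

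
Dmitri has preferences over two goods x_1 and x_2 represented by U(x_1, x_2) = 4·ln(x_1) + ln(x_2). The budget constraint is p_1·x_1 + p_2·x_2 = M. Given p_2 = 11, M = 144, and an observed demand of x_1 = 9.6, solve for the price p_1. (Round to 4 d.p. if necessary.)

MU_x_1/MU_x_2 = (4·x_2)/(x_1); tangency sets this equal to p_1/p_2.
So 4·p_2·x_2 = p_1·x_1; combined with the budget, a share 0.8 of income goes to x_1.
Demand: x_1*(p_1,p_2,M) = 0.8·M/p_1 and x_2* = 0.2·M/p_2.
Set x_1* = 9.6 in the demand function and solve for p_1: p_1 = 12.

p_1 = 12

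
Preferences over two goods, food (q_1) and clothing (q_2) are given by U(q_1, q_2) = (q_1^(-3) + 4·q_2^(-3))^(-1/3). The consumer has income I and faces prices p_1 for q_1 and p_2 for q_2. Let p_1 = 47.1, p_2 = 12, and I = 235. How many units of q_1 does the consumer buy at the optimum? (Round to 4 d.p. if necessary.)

MRS = MU_q_1/MU_q_2 = (1/4)·(q_2/q_1)^(4). Set equal to p_1/p_2.
Solve for the ratio: q_2/q_1 = [4·p_1/p_2]^(0.25).
Substitute q_2 = (q_2/q_1)·q_1 into the budget: q_1* = I/(p_1 + p_2·(q_2/q_1)).
Numerically q_2/q_1 = 1.990558, so q_1* = 235/(47.1 + 12·1.990558) = 3.3105.

q_1* = 3.3105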